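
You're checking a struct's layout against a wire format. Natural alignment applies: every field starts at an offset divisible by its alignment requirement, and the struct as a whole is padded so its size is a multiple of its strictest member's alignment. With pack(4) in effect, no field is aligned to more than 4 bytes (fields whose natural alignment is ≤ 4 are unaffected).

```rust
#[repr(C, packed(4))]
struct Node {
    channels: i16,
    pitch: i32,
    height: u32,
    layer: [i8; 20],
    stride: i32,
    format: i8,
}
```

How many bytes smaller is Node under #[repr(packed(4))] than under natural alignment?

0

natural layout:
  0..2  channels  (2B, 2-aligned)
  2..4  -- padding (2B)
  4..8  pitch  (4B, 4-aligned)
  8..12  height  (4B, 4-aligned)
  12..32  layer  (20B, 1-aligned)
  32..36  stride  (4B, 4-aligned)
  36..37  format  (1B, 1-aligned)
  37..40  -- tail padding (3B)
  sizeof = 40, alignof = 4
packed(4) layout:
  0..2  channels  (2B, 2-aligned)
  2..4  -- padding (2B)
  4..8  pitch  (4B, 4-aligned)
  8..12  height  (4B, 4-aligned)
  12..32  layer  (20B, 1-aligned)
  32..36  stride  (4B, 4-aligned)
  36..37  format  (1B, 1-aligned)
  37..40  -- tail padding (3B)
  sizeof = 40, alignof = 4
40 − 40 = 0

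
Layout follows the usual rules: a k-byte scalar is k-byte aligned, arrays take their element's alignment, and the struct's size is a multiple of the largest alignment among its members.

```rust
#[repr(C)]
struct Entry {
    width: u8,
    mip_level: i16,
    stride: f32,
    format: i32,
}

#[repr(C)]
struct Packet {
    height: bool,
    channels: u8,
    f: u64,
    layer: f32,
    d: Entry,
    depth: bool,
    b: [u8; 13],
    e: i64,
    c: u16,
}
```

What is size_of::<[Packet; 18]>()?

1152

Entry: 0..1  width  (1B, 1-aligned); 1..2  -- padding (1B); 2..4  mip_level  (2B, 2-aligned); 4..8  stride  (4B, 4-aligned); 8..12  format  (4B, 4-aligned); sizeof = 12, alignof = 4
0..1  height  (1B, 1-aligned)
1..2  channels  (1B, 1-aligned)
2..8  -- padding (6B)
8..16  f  (8B, 8-aligned)
16..20  layer  (4B, 4-aligned)
20..32  d  (12B, 4-aligned)
32..33  depth  (1B, 1-aligned)
33..46  b  (13B, 1-aligned)
46..48  -- padding (2B)
48..56  e  (8B, 8-aligned)
56..58  c  (2B, 2-aligned)
58..64  -- tail padding (6B)
sizeof = 64, alignof = 8
array of 18: 18 × 64 = 1152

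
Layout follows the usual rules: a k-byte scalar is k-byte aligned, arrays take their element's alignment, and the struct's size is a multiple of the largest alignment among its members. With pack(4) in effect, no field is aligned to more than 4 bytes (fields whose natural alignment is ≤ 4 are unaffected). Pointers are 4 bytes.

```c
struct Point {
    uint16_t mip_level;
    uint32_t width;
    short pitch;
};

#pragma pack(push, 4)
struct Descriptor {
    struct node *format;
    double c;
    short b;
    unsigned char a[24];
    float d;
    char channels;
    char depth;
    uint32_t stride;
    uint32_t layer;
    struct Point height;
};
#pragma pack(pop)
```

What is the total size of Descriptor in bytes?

68 bytes

Point: 0..2  mip_level  (2B, 2-aligned); 2..4  -- padding (2B); 4..8  width  (4B, 4-aligned); 8..10  pitch  (2B, 2-aligned); 10..12  -- tail padding (2B); sizeof = 12, alignof = 4
0..4  format  (4B, 4-aligned)
4..12  c  (8B, 4-aligned)
12..14  b  (2B, 2-aligned)
14..38  a  (24B, 1-aligned)
38..40  -- padding (2B)
40..44  d  (4B, 4-aligned)
44..45  channels  (1B, 1-aligned)
45..46  depth  (1B, 1-aligned)
46..48  -- padding (2B)
48..52  stride  (4B, 4-aligned)
52..56  layer  (4B, 4-aligned)
56..68  height  (12B, 4-aligned)
sizeof = 68, alignof = 4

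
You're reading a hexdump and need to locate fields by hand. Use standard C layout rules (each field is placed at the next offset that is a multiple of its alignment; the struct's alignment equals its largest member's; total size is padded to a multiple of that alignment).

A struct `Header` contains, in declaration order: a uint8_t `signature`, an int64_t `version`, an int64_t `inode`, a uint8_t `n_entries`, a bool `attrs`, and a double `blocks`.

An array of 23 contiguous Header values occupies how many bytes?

signature at 0 (size 1, align 1) → ends 1
pad 7 to align 8 for version
version at 8 (size 8, align 8) → ends 16
inode at 16 (size 8, align 8) → ends 24
n_entries at 24 (size 1, align 1) → ends 25
attrs at 25 (size 1, align 1) → ends 26
pad 6 to align 8 for blocks
blocks at 32 (size 8, align 8) → ends 40
total 40 bytes, alignment 8
array of 23: 23 × 40 = 920

920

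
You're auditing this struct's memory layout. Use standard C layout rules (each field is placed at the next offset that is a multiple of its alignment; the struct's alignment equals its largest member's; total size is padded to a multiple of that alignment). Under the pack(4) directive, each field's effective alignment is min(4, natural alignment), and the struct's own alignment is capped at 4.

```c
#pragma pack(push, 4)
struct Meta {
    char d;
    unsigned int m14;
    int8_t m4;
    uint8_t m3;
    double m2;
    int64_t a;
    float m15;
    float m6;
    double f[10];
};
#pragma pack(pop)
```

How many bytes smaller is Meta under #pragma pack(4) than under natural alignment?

natural layout:
  0..1  d  (1B, 1-aligned)
  1..4  -- padding (3B)
  4..8  m14  (4B, 4-aligned)
  8..9  m4  (1B, 1-aligned)
  9..10  m3  (1B, 1-aligned)
  10..16  -- padding (6B)
  16..24  m2  (8B, 8-aligned)
  24..32  a  (8B, 8-aligned)
  32..36  m15  (4B, 4-aligned)
  36..40  m6  (4B, 4-aligned)
  40..120  f  (80B, 8-aligned)
  sizeof = 120, alignof = 8
packed(4) layout:
  0..1  d  (1B, 1-aligned)
  1..4  -- padding (3B)
  4..8  m14  (4B, 4-aligned)
  8..9  m4  (1B, 1-aligned)
  9..10  m3  (1B, 1-aligned)
  10..12  -- padding (2B)
  12..20  m2  (8B, 4-aligned)
  20..28  a  (8B, 4-aligned)
  28..32  m15  (4B, 4-aligned)
  32..36  m6  (4B, 4-aligned)
  36..116  f  (80B, 4-aligned)
  sizeof = 116, alignof = 4
120 − 116 = 4

4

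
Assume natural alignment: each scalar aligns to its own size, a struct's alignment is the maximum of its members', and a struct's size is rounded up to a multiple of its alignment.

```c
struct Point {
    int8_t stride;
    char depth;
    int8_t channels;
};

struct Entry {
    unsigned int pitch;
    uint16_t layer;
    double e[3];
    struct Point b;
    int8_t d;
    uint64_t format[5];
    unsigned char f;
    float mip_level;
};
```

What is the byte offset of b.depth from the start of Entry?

33

Point: @0: stride [1B, align 1] → 1; @1: depth [1B, align 1] → 2; @2: channels [1B, align 1] → 3; size 3, align 1
@0: pitch [4B, align 4] → 4
@4: layer [2B, align 2] → 6
+2 pad (align 8)
@8: e [24B, align 8] → 32
@32: b [3B, align 1] → 35
within Point: depth at 1
32 + 1 = 33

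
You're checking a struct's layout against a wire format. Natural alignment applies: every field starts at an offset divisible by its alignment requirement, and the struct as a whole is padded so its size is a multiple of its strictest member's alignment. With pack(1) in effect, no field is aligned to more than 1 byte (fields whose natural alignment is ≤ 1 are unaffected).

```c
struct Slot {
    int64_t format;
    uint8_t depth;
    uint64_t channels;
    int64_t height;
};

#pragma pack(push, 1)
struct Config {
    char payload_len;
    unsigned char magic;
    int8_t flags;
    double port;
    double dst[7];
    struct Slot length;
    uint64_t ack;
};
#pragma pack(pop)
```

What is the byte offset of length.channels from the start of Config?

Slot: @0: format [8B, align 8] → 8; @8: depth [1B, align 1] → 9; +7 pad (align 8); @16: channels [8B, align 8] → 24; @24: height [8B, align 8] → 32; size 32, align 8
@0: payload_len [1B, align 1] → 1
@1: magic [1B, align 1] → 2
@2: flags [1B, align 1] → 3
@3: port [8B, align 1] → 11
@11: dst [56B, align 1] → 67
@67: length [32B, align 1] → 99
within Slot: channels at 16
67 + 16 = 83

83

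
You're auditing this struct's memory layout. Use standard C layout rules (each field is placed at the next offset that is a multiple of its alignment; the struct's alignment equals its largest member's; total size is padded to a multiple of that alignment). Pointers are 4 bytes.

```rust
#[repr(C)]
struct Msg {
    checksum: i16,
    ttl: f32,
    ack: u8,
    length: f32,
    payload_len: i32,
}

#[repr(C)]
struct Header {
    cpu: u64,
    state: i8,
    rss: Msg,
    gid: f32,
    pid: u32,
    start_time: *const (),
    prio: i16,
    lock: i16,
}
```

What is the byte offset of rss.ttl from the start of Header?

16

Msg: checksum at 0 (size 2, align 2) → ends 2; pad 2 to align 4 for ttl; ttl at 4 (size 4, align 4) → ends 8; ack at 8 (size 1, align 1) → ends 9; pad 3 to align 4 for length; length at 12 (size 4, align 4) → ends 16; payload_len at 16 (size 4, align 4) → ends 20; total 20 bytes, alignment 4
cpu at 0 (size 8, align 8) → ends 8
state at 8 (size 1, align 1) → ends 9
pad 3 to align 4 for rss
rss at 12 (size 20, align 4) → ends 32
within Msg: ttl at 4
12 + 4 = 16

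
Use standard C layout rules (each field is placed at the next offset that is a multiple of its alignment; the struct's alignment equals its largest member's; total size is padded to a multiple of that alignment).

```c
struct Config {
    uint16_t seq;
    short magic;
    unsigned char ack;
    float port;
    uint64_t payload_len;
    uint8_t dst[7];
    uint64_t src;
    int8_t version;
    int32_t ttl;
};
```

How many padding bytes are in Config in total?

@0: seq [2B, align 2] → 2
@2: magic [2B, align 2] → 4
@4: ack [1B, align 1] → 5
+3 pad (align 4)
@8: port [4B, align 4] → 12
+4 pad (align 8)
@16: payload_len [8B, align 8] → 24
@24: dst [7B, align 1] → 31
+1 pad (align 8)
@32: src [8B, align 8] → 40
@40: version [1B, align 1] → 41
+3 pad (align 4)
@44: ttl [4B, align 4] → 48
size 48, align 8
data bytes 37, size 48 → padding 11

11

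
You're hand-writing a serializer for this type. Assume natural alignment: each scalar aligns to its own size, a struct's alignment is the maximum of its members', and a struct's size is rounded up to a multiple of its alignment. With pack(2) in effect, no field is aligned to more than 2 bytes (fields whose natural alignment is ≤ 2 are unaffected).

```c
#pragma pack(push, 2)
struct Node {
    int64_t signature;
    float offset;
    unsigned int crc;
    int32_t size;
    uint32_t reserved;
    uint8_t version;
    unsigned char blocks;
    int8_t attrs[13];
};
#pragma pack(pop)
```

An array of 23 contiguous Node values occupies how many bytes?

920

@0: signature [8B, align 2] → 8
@8: offset [4B, align 2] → 12
@12: crc [4B, align 2] → 16
@16: size [4B, align 2] → 20
@20: reserved [4B, align 2] → 24
@24: version [1B, align 1] → 25
@25: blocks [1B, align 1] → 26
@26: attrs [13B, align 1] → 39
+1 tail pad (align 2)
size 40, align 2
array of 23: 23 × 40 = 920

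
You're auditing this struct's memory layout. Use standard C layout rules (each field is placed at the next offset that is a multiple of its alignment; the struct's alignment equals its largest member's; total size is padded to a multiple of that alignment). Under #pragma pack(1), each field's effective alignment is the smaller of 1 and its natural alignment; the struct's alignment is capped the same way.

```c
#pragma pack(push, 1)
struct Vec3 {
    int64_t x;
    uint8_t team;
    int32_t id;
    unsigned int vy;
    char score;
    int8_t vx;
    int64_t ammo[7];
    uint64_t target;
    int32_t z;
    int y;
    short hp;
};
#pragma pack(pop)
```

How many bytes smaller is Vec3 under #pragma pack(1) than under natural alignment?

natural layout:
  0..8  x  (8B, 8-aligned)
  8..9  team  (1B, 1-aligned)
  9..12  -- padding (3B)
  12..16  id  (4B, 4-aligned)
  16..20  vy  (4B, 4-aligned)
  20..21  score  (1B, 1-aligned)
  21..22  vx  (1B, 1-aligned)
  22..24  -- padding (2B)
  24..80  ammo  (56B, 8-aligned)
  80..88  target  (8B, 8-aligned)
  88..92  z  (4B, 4-aligned)
  92..96  y  (4B, 4-aligned)
  96..98  hp  (2B, 2-aligned)
  98..104  -- tail padding (6B)
  sizeof = 104, alignof = 8
packed(1) layout:
  0..8  x  (8B, 1-aligned)
  8..9  team  (1B, 1-aligned)
  9..13  id  (4B, 1-aligned)
  13..17  vy  (4B, 1-aligned)
  17..18  score  (1B, 1-aligned)
  18..19  vx  (1B, 1-aligned)
  19..75  ammo  (56B, 1-aligned)
  75..83  target  (8B, 1-aligned)
  83..87  z  (4B, 1-aligned)
  87..91  y  (4B, 1-aligned)
  91..93  hp  (2B, 1-aligned)
  sizeof = 93, alignof = 1
104 − 93 = 11

11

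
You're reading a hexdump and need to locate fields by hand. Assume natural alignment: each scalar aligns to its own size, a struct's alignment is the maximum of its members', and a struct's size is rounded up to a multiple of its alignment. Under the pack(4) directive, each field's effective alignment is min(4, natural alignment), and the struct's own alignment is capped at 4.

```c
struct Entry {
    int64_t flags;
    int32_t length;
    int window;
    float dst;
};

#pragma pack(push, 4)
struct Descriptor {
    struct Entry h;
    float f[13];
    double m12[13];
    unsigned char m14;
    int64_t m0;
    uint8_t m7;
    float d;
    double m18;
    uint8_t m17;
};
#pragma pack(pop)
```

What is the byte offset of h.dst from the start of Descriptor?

Entry: flags at 0 (size 8, align 8) → ends 8; length at 8 (size 4, align 4) → ends 12; window at 12 (size 4, align 4) → ends 16; dst at 16 (size 4, align 4) → ends 20; tail pad 4 to reach multiple of 8; total 24 bytes, alignment 8
h at 0 (size 24, align 4) → ends 24
within Entry: dst at 16
0 + 16 = 16

16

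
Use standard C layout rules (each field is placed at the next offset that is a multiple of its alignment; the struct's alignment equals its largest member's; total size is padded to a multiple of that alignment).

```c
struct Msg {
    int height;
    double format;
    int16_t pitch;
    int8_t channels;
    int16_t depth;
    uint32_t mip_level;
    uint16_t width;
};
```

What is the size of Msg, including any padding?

32

height at 0 (size 4, align 4) → ends 4
pad 4 to align 8 for format
format at 8 (size 8, align 8) → ends 16
pitch at 16 (size 2, align 2) → ends 18
channels at 18 (size 1, align 1) → ends 19
pad 1 to align 2 for depth
depth at 20 (size 2, align 2) → ends 22
pad 2 to align 4 for mip_level
mip_level at 24 (size 4, align 4) → ends 28
width at 28 (size 2, align 2) → ends 30
tail pad 2 to reach multiple of 8
total 32 bytes, alignment 8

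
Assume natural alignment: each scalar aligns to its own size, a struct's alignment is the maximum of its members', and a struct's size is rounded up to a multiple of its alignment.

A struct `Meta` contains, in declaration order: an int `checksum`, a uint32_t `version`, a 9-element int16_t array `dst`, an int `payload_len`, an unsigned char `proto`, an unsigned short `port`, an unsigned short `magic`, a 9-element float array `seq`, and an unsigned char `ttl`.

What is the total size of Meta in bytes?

checksum at 0 (size 4, align 4) → ends 4
version at 4 (size 4, align 4) → ends 8
dst at 8 (size 18, align 2) → ends 26
pad 2 to align 4 for payload_len
payload_len at 28 (size 4, align 4) → ends 32
proto at 32 (size 1, align 1) → ends 33
pad 1 to align 2 for port
port at 34 (size 2, align 2) → ends 36
magic at 36 (size 2, align 2) → ends 38
pad 2 to align 4 for seq
seq at 40 (size 36, align 4) → ends 76
ttl at 76 (size 1, align 1) → ends 77
tail pad 3 to reach multiple of 4
total 80 bytes, alignment 4

80 bytes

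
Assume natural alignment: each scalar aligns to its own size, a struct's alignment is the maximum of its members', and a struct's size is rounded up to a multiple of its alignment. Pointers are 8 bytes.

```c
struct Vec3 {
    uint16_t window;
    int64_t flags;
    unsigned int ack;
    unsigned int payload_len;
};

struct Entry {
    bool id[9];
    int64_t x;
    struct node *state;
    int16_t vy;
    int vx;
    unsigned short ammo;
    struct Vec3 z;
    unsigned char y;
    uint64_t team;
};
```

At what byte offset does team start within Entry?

Vec3: @0: window [2B, align 2] → 2; +6 pad (align 8); @8: flags [8B, align 8] → 16; @16: ack [4B, align 4] → 20; @20: payload_len [4B, align 4] → 24; size 24, align 8
@0: id [9B, align 1] → 9
+7 pad (align 8)
@16: x [8B, align 8] → 24
@24: state [8B, align 8] → 32
@32: vy [2B, align 2] → 34
+2 pad (align 4)
@36: vx [4B, align 4] → 40
@40: ammo [2B, align 2] → 42
+6 pad (align 8)
@48: z [24B, align 8] → 72
@72: y [1B, align 1] → 73
+7 pad (align 8)
@80: team [8B, align 8] → 88

80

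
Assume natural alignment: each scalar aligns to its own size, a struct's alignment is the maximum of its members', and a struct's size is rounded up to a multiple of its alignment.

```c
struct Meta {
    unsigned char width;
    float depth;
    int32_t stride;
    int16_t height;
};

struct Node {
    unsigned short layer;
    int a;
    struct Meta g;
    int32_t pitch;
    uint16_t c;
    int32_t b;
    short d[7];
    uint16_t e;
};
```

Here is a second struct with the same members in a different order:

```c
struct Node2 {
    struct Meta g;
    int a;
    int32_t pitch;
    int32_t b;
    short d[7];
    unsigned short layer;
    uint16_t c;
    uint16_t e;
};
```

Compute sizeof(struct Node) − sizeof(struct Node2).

4

Meta: 0..1  width  (1B, 1-aligned); 1..4  -- padding (3B); 4..8  depth  (4B, 4-aligned); 8..12  stride  (4B, 4-aligned); 12..14  height  (2B, 2-aligned); 14..16  -- tail padding (2B); sizeof = 16, alignof = 4
0..2  layer  (2B, 2-aligned)
2..4  -- padding (2B)
4..8  a  (4B, 4-aligned)
8..24  g  (16B, 4-aligned)
24..28  pitch  (4B, 4-aligned)
28..30  c  (2B, 2-aligned)
30..32  -- padding (2B)
32..36  b  (4B, 4-aligned)
36..50  d  (14B, 2-aligned)
50..52  e  (2B, 2-aligned)
sizeof = 52, alignof = 4
— Node2 —
0..16  g  (16B, 4-aligned)
16..20  a  (4B, 4-aligned)
20..24  pitch  (4B, 4-aligned)
24..28  b  (4B, 4-aligned)
28..42  d  (14B, 2-aligned)
42..44  layer  (2B, 2-aligned)
44..46  c  (2B, 2-aligned)
46..48  e  (2B, 2-aligned)
sizeof = 48, alignof = 4
52 − 48 = 4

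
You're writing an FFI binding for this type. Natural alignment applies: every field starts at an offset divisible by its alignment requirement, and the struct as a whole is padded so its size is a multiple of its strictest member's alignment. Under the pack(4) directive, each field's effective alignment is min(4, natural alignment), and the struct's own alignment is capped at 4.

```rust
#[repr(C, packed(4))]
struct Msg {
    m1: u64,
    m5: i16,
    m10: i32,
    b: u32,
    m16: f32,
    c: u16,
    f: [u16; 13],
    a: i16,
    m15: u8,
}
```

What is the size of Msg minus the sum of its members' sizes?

3

m1 at 0 (size 8, align 4) → ends 8
m5 at 8 (size 2, align 2) → ends 10
pad 2 to align 4 for m10
m10 at 12 (size 4, align 4) → ends 16
b at 16 (size 4, align 4) → ends 20
m16 at 20 (size 4, align 4) → ends 24
c at 24 (size 2, align 2) → ends 26
f at 26 (size 26, align 2) → ends 52
a at 52 (size 2, align 2) → ends 54
m15 at 54 (size 1, align 1) → ends 55
tail pad 1 to reach multiple of 4
total 56 bytes, alignment 4
data bytes 53, size 56 → padding 3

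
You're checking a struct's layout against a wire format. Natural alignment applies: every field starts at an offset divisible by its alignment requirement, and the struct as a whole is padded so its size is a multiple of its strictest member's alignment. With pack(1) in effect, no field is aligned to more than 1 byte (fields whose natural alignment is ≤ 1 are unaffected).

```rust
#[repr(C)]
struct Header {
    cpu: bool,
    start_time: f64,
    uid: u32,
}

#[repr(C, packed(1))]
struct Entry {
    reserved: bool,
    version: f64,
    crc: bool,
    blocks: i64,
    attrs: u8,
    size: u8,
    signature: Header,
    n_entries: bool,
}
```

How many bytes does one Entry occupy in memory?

Header: @0: cpu [1B, align 1] → 1; +7 pad (align 8); @8: start_time [8B, align 8] → 16; @16: uid [4B, align 4] → 20; +4 tail pad (align 8); size 24, align 8
@0: reserved [1B, align 1] → 1
@1: version [8B, align 1] → 9
@9: crc [1B, align 1] → 10
@10: blocks [8B, align 1] → 18
@18: attrs [1B, align 1] → 19
@19: size [1B, align 1] → 20
@20: signature [24B, align 1] → 44
@44: n_entries [1B, align 1] → 45
size 45, align 1

45 bytes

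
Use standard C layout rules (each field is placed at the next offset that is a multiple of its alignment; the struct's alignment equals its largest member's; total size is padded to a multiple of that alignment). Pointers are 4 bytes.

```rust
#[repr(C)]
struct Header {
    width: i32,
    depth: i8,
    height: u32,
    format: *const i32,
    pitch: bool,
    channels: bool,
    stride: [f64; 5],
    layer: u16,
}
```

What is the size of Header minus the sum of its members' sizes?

15

0..4  width  (4B, 4-aligned)
4..5  depth  (1B, 1-aligned)
5..8  -- padding (3B)
8..12  height  (4B, 4-aligned)
12..16  format  (4B, 4-aligned)
16..17  pitch  (1B, 1-aligned)
17..18  channels  (1B, 1-aligned)
18..24  -- padding (6B)
24..64  stride  (40B, 8-aligned)
64..66  layer  (2B, 2-aligned)
66..72  -- tail padding (6B)
sizeof = 72, alignof = 8
data bytes 57, size 72 → padding 15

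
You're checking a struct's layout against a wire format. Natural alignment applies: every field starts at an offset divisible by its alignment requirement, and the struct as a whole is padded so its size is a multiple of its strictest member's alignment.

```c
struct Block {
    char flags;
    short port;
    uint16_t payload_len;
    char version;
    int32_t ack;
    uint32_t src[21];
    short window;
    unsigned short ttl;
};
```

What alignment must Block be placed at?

member alignments: flags=1, port=2, payload_len=2, version=1, ack=4, src=4, window=2, ttl=2
max = 4

4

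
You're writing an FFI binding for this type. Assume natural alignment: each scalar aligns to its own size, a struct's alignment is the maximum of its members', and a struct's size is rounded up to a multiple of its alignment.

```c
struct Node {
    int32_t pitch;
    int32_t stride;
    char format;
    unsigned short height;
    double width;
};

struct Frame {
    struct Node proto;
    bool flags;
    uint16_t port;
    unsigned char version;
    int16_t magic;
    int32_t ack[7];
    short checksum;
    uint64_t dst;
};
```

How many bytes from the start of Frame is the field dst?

64

Node: pitch at 0 (size 4, align 4) → ends 4; stride at 4 (size 4, align 4) → ends 8; format at 8 (size 1, align 1) → ends 9; pad 1 to align 2 for height; height at 10 (size 2, align 2) → ends 12; pad 4 to align 8 for width; width at 16 (size 8, align 8) → ends 24; total 24 bytes, alignment 8
proto at 0 (size 24, align 8) → ends 24
flags at 24 (size 1, align 1) → ends 25
pad 1 to align 2 for port
port at 26 (size 2, align 2) → ends 28
version at 28 (size 1, align 1) → ends 29
pad 1 to align 2 for magic
magic at 30 (size 2, align 2) → ends 32
ack at 32 (size 28, align 4) → ends 60
checksum at 60 (size 2, align 2) → ends 62
pad 2 to align 8 for dst
dst at 64 (size 8, align 8) → ends 72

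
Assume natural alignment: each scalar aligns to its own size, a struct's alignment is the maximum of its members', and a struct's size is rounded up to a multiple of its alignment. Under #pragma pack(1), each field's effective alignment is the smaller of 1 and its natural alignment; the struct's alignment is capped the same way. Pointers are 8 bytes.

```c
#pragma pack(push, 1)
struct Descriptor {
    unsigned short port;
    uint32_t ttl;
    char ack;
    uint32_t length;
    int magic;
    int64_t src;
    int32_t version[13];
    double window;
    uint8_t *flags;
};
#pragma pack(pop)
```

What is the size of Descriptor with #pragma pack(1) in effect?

0..2  port  (2B, 1-aligned)
2..6  ttl  (4B, 1-aligned)
6..7  ack  (1B, 1-aligned)
7..11  length  (4B, 1-aligned)
11..15  magic  (4B, 1-aligned)
15..23  src  (8B, 1-aligned)
23..75  version  (52B, 1-aligned)
75..83  window  (8B, 1-aligned)
83..91  flags  (8B, 1-aligned)
sizeof = 91, alignof = 1

91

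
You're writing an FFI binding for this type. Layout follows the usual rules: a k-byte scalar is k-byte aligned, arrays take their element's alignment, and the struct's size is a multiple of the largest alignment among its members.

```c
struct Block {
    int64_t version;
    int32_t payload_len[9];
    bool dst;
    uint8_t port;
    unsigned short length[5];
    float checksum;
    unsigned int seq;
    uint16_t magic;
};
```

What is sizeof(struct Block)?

72

0..8  version  (8B, 8-aligned)
8..44  payload_len  (36B, 4-aligned)
44..45  dst  (1B, 1-aligned)
45..46  port  (1B, 1-aligned)
46..56  length  (10B, 2-aligned)
56..60  checksum  (4B, 4-aligned)
60..64  seq  (4B, 4-aligned)
64..66  magic  (2B, 2-aligned)
66..72  -- tail padding (6B)
sizeof = 72, alignof = 8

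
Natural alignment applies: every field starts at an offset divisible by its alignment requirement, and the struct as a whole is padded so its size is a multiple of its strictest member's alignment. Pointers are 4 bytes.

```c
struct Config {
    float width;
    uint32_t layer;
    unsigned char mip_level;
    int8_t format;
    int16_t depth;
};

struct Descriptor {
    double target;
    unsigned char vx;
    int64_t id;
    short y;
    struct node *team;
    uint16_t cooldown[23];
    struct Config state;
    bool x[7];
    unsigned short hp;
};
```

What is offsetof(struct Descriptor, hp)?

100

Config: 0..4  width  (4B, 4-aligned); 4..8  layer  (4B, 4-aligned); 8..9  mip_level  (1B, 1-aligned); 9..10  format  (1B, 1-aligned); 10..12  depth  (2B, 2-aligned); sizeof = 12, alignof = 4
0..8  target  (8B, 8-aligned)
8..9  vx  (1B, 1-aligned)
9..16  -- padding (7B)
16..24  id  (8B, 8-aligned)
24..26  y  (2B, 2-aligned)
26..28  -- padding (2B)
28..32  team  (4B, 4-aligned)
32..78  cooldown  (46B, 2-aligned)
78..80  -- padding (2B)
80..92  state  (12B, 4-aligned)
92..99  x  (7B, 1-aligned)
99..100  -- padding (1B)
100..102  hp  (2B, 2-aligned)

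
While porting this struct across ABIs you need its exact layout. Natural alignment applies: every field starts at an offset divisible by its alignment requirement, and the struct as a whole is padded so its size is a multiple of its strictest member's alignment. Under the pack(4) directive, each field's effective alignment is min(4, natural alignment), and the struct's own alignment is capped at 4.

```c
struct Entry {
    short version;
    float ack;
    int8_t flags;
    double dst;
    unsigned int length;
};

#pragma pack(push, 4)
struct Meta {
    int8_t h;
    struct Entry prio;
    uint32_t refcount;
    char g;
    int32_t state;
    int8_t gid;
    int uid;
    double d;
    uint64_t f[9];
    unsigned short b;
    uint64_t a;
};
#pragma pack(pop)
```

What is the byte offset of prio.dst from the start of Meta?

20

Entry: 0..2  version  (2B, 2-aligned); 2..4  -- padding (2B); 4..8  ack  (4B, 4-aligned); 8..9  flags  (1B, 1-aligned); 9..16  -- padding (7B); 16..24  dst  (8B, 8-aligned); 24..28  length  (4B, 4-aligned); 28..32  -- tail padding (4B); sizeof = 32, alignof = 8
0..1  h  (1B, 1-aligned)
1..4  -- padding (3B)
4..36  prio  (32B, 4-aligned)
within Entry: dst at 16
4 + 16 = 20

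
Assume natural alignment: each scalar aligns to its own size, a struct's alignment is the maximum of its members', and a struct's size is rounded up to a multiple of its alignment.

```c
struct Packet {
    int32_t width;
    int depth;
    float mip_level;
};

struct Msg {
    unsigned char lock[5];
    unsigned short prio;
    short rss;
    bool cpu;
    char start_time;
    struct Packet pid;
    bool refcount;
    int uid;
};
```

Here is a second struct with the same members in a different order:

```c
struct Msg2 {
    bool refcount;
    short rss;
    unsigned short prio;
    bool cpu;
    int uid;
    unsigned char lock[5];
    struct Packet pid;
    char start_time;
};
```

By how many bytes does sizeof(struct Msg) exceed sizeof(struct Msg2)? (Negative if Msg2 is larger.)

-4

Packet: width at 0 (size 4, align 4) → ends 4; depth at 4 (size 4, align 4) → ends 8; mip_level at 8 (size 4, align 4) → ends 12; total 12 bytes, alignment 4
lock at 0 (size 5, align 1) → ends 5
pad 1 to align 2 for prio
prio at 6 (size 2, align 2) → ends 8
rss at 8 (size 2, align 2) → ends 10
cpu at 10 (size 1, align 1) → ends 11
start_time at 11 (size 1, align 1) → ends 12
pid at 12 (size 12, align 4) → ends 24
refcount at 24 (size 1, align 1) → ends 25
pad 3 to align 4 for uid
uid at 28 (size 4, align 4) → ends 32
total 32 bytes, alignment 4
— Msg2 —
refcount at 0 (size 1, align 1) → ends 1
pad 1 to align 2 for rss
rss at 2 (size 2, align 2) → ends 4
prio at 4 (size 2, align 2) → ends 6
cpu at 6 (size 1, align 1) → ends 7
pad 1 to align 4 for uid
uid at 8 (size 4, align 4) → ends 12
lock at 12 (size 5, align 1) → ends 17
pad 3 to align 4 for pid
pid at 20 (size 12, align 4) → ends 32
start_time at 32 (size 1, align 1) → ends 33
tail pad 3 to reach multiple of 4
total 36 bytes, alignment 4
32 − 36 = -4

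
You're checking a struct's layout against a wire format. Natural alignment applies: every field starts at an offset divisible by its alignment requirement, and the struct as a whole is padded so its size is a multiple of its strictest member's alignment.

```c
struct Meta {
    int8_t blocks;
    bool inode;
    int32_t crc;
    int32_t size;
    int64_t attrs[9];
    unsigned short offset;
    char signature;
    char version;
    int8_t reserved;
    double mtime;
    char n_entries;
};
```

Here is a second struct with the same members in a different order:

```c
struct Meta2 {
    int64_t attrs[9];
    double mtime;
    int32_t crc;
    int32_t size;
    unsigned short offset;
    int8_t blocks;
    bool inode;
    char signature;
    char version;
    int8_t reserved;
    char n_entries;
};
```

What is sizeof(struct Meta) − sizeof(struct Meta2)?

0..1  blocks  (1B, 1-aligned)
1..2  inode  (1B, 1-aligned)
2..4  -- padding (2B)
4..8  crc  (4B, 4-aligned)
8..12  size  (4B, 4-aligned)
12..16  -- padding (4B)
16..88  attrs  (72B, 8-aligned)
88..90  offset  (2B, 2-aligned)
90..91  signature  (1B, 1-aligned)
91..92  version  (1B, 1-aligned)
92..93  reserved  (1B, 1-aligned)
93..96  -- padding (3B)
96..104  mtime  (8B, 8-aligned)
104..105  n_entries  (1B, 1-aligned)
105..112  -- tail padding (7B)
sizeof = 112, alignof = 8
— Meta2 —
0..72  attrs  (72B, 8-aligned)
72..80  mtime  (8B, 8-aligned)
80..84  crc  (4B, 4-aligned)
84..88  size  (4B, 4-aligned)
88..90  offset  (2B, 2-aligned)
90..91  blocks  (1B, 1-aligned)
91..92  inode  (1B, 1-aligned)
92..93  signature  (1B, 1-aligned)
93..94  version  (1B, 1-aligned)
94..95  reserved  (1B, 1-aligned)
95..96  n_entries  (1B, 1-aligned)
sizeof = 96, alignof = 8
112 − 96 = 16

16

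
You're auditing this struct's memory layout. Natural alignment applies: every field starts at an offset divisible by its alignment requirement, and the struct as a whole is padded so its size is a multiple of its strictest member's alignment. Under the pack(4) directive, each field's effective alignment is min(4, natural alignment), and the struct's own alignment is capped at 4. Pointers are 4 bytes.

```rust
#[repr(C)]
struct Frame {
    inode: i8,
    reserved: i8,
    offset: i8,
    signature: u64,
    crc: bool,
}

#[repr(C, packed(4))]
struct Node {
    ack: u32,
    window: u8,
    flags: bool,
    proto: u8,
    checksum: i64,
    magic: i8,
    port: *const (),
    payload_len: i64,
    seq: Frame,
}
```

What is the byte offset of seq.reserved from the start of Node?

Frame: 0..1  inode  (1B, 1-aligned); 1..2  reserved  (1B, 1-aligned); 2..3  offset  (1B, 1-aligned); 3..8  -- padding (5B); 8..16  signature  (8B, 8-aligned); 16..17  crc  (1B, 1-aligned); 17..24  -- tail padding (7B); sizeof = 24, alignof = 8
0..4  ack  (4B, 4-aligned)
4..5  window  (1B, 1-aligned)
5..6  flags  (1B, 1-aligned)
6..7  proto  (1B, 1-aligned)
7..8  -- padding (1B)
8..16  checksum  (8B, 4-aligned)
16..17  magic  (1B, 1-aligned)
17..20  -- padding (3B)
20..24  port  (4B, 4-aligned)
24..32  payload_len  (8B, 4-aligned)
32..56  seq  (24B, 4-aligned)
within Frame: reserved at 1
32 + 1 = 33

33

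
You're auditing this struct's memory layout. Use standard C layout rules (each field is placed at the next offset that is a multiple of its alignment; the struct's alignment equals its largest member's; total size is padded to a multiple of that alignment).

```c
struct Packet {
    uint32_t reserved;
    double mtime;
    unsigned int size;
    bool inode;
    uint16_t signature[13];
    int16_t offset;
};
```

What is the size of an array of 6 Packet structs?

0..4  reserved  (4B, 4-aligned)
4..8  -- padding (4B)
8..16  mtime  (8B, 8-aligned)
16..20  size  (4B, 4-aligned)
20..21  inode  (1B, 1-aligned)
21..22  -- padding (1B)
22..48  signature  (26B, 2-aligned)
48..50  offset  (2B, 2-aligned)
50..56  -- tail padding (6B)
sizeof = 56, alignof = 8
array of 6: 6 × 56 = 336

336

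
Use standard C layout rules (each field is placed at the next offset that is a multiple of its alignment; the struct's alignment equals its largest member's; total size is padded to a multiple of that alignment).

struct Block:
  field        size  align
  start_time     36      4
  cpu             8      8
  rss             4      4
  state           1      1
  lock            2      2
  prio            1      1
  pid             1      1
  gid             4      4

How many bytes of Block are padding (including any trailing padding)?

@0: start_time [36B, align 4] → 36
+4 pad (align 8)
@40: cpu [8B, align 8] → 48
@48: rss [4B, align 4] → 52
@52: state [1B, align 1] → 53
+1 pad (align 2)
@54: lock [2B, align 2] → 56
@56: prio [1B, align 1] → 57
@57: pid [1B, align 1] → 58
+2 pad (align 4)
@60: gid [4B, align 4] → 64
size 64, align 8
data bytes 57, size 64 → padding 7

7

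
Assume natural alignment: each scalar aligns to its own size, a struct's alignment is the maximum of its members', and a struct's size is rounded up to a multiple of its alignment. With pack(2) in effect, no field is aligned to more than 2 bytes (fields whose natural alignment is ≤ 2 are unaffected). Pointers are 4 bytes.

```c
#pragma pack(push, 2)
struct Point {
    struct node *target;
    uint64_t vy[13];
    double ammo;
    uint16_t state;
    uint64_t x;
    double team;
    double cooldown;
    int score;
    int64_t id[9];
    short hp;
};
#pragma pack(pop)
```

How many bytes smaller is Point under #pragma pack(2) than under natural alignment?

natural layout:
  0..4  target  (4B, 4-aligned)
  4..8  -- padding (4B)
  8..112  vy  (104B, 8-aligned)
  112..120  ammo  (8B, 8-aligned)
  120..122  state  (2B, 2-aligned)
  122..128  -- padding (6B)
  128..136  x  (8B, 8-aligned)
  136..144  team  (8B, 8-aligned)
  144..152  cooldown  (8B, 8-aligned)
  152..156  score  (4B, 4-aligned)
  156..160  -- padding (4B)
  160..232  id  (72B, 8-aligned)
  232..234  hp  (2B, 2-aligned)
  234..240  -- tail padding (6B)
  sizeof = 240, alignof = 8
packed(2) layout:
  0..4  target  (4B, 2-aligned)
  4..108  vy  (104B, 2-aligned)
  108..116  ammo  (8B, 2-aligned)
  116..118  state  (2B, 2-aligned)
  118..126  x  (8B, 2-aligned)
  126..134  team  (8B, 2-aligned)
  134..142  cooldown  (8B, 2-aligned)
  142..146  score  (4B, 2-aligned)
  146..218  id  (72B, 2-aligned)
  218..220  hp  (2B, 2-aligned)
  sizeof = 220, alignof = 2
240 − 220 = 20

20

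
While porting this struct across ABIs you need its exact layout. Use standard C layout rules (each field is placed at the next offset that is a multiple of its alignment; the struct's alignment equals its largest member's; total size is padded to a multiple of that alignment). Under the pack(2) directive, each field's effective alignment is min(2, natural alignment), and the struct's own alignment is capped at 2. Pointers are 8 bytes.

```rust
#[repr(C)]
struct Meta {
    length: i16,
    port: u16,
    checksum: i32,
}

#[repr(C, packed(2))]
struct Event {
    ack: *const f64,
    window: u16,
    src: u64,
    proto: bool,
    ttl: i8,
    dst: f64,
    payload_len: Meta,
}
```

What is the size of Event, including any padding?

36 bytes

Meta: @0: length [2B, align 2] → 2; @2: port [2B, align 2] → 4; @4: checksum [4B, align 4] → 8; size 8, align 4
@0: ack [8B, align 2] → 8
@8: window [2B, align 2] → 10
@10: src [8B, align 2] → 18
@18: proto [1B, align 1] → 19
@19: ttl [1B, align 1] → 20
@20: dst [8B, align 2] → 28
@28: payload_len [8B, align 2] → 36
size 36, align 2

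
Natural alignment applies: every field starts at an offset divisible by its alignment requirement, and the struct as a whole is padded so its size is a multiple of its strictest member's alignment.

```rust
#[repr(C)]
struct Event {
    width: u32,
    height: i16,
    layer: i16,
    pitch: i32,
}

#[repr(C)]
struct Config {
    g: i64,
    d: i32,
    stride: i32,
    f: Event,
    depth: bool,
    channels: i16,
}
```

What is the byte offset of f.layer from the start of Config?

22

Event: @0: width [4B, align 4] → 4; @4: height [2B, align 2] → 6; @6: layer [2B, align 2] → 8; @8: pitch [4B, align 4] → 12; size 12, align 4
@0: g [8B, align 8] → 8
@8: d [4B, align 4] → 12
@12: stride [4B, align 4] → 16
@16: f [12B, align 4] → 28
within Event: layer at 6
16 + 6 = 22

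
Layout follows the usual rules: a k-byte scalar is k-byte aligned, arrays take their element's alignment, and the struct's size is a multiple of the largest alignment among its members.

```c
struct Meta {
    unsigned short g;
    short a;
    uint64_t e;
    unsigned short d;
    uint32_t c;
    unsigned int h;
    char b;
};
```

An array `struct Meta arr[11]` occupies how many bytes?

0..2  g  (2B, 2-aligned)
2..4  a  (2B, 2-aligned)
4..8  -- padding (4B)
8..16  e  (8B, 8-aligned)
16..18  d  (2B, 2-aligned)
18..20  -- padding (2B)
20..24  c  (4B, 4-aligned)
24..28  h  (4B, 4-aligned)
28..29  b  (1B, 1-aligned)
29..32  -- tail padding (3B)
sizeof = 32, alignof = 8
array of 11: 11 × 32 = 352

352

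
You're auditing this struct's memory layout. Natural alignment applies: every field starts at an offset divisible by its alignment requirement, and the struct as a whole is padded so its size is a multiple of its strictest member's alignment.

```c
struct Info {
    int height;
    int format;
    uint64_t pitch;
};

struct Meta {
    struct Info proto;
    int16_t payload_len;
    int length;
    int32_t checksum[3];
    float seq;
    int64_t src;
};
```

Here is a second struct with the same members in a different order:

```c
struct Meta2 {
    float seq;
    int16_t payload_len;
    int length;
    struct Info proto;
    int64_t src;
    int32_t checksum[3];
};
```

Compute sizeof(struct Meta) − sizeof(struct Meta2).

-8

Info: @0: height [4B, align 4] → 4; @4: format [4B, align 4] → 8; @8: pitch [8B, align 8] → 16; size 16, align 8
@0: proto [16B, align 8] → 16
@16: payload_len [2B, align 2] → 18
+2 pad (align 4)
@20: length [4B, align 4] → 24
@24: checksum [12B, align 4] → 36
@36: seq [4B, align 4] → 40
@40: src [8B, align 8] → 48
size 48, align 8
— Meta2 —
@0: seq [4B, align 4] → 4
@4: payload_len [2B, align 2] → 6
+2 pad (align 4)
@8: length [4B, align 4] → 12
+4 pad (align 8)
@16: proto [16B, align 8] → 32
@32: src [8B, align 8] → 40
@40: checksum [12B, align 4] → 52
+4 tail pad (align 8)
size 56, align 8
48 − 56 = -8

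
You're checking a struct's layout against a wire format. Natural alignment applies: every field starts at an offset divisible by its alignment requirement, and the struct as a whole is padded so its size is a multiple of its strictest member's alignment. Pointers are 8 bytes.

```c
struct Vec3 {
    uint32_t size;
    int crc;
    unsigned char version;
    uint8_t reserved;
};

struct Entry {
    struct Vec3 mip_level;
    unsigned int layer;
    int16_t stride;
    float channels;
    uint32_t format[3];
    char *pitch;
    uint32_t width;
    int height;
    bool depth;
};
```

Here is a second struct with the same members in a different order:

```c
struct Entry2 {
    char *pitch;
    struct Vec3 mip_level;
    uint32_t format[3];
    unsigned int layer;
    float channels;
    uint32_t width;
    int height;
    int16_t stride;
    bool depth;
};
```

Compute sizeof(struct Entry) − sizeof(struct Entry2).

Vec3: size at 0 (size 4, align 4) → ends 4; crc at 4 (size 4, align 4) → ends 8; version at 8 (size 1, align 1) → ends 9; reserved at 9 (size 1, align 1) → ends 10; tail pad 2 to reach multiple of 4; total 12 bytes, alignment 4
mip_level at 0 (size 12, align 4) → ends 12
layer at 12 (size 4, align 4) → ends 16
stride at 16 (size 2, align 2) → ends 18
pad 2 to align 4 for channels
channels at 20 (size 4, align 4) → ends 24
format at 24 (size 12, align 4) → ends 36
pad 4 to align 8 for pitch
pitch at 40 (size 8, align 8) → ends 48
width at 48 (size 4, align 4) → ends 52
height at 52 (size 4, align 4) → ends 56
depth at 56 (size 1, align 1) → ends 57
tail pad 7 to reach multiple of 8
total 64 bytes, alignment 8
— Entry2 —
pitch at 0 (size 8, align 8) → ends 8
mip_level at 8 (size 12, align 4) → ends 20
format at 20 (size 12, align 4) → ends 32
layer at 32 (size 4, align 4) → ends 36
channels at 36 (size 4, align 4) → ends 40
width at 40 (size 4, align 4) → ends 44
height at 44 (size 4, align 4) → ends 48
stride at 48 (size 2, align 2) → ends 50
depth at 50 (size 1, align 1) → ends 51
tail pad 5 to reach multiple of 8
total 56 bytes, alignment 8
64 − 56 = 8

8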